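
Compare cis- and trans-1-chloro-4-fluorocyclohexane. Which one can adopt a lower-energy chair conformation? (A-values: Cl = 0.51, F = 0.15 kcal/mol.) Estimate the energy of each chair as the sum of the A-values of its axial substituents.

trans

At 1,4 positions (parity opposite): cis → (a,e or e,a); trans → (e,e or a,a).
Best chair for cis: E = 0.15 kcal/mol; best chair for trans: E = 0.00 kcal/mol.
The trans isomer is lower by 0.15 kcal/mol.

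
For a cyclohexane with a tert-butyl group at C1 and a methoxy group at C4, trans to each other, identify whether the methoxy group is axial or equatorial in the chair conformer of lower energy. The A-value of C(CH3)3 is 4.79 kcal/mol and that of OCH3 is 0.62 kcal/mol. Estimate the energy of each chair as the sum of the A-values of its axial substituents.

C1 and C4 have opposite parity, so for the trans isomer the two substituents are e,e in one chair and a,a in the other.
Chair I (tert-butyl axial, methoxy axial): E = 5.41 kcal/mol.
Chair II (tert-butyl equatorial, methoxy equatorial): E = 0.00 kcal/mol.
Chair II is the more stable (lower-energy) conformer, and in that chair the methoxy group is equatorial.

equatorial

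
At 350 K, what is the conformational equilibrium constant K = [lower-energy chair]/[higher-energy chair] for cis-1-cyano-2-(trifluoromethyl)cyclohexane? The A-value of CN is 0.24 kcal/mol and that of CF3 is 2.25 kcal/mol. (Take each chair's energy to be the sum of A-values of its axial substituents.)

K ≈ 18.0

C1 and C2 have opposite parity, so for the cis isomer the two substituents are one axial and one equatorial in each chair.
Chair I (cyano axial, trifluoromethyl equatorial): E = 0.24 kcal/mol; chair II (cyano equatorial, trifluoromethyl axial): E = 2.25 kcal/mol.
ΔG = 2.01 kcal/mol between the two chairs.
K = exp(ΔG/RT) with R = 1.987×10⁻³ kcal mol⁻¹ K⁻¹ and T = 350 K gives K ≈ 18.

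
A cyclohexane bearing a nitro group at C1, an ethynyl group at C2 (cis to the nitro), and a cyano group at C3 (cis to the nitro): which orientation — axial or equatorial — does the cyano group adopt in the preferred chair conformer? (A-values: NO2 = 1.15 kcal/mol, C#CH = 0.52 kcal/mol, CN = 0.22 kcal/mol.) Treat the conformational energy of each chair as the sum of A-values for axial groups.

Chair I (nitro axial, ethynyl equatorial, cyano axial): E = 1.37 kcal/mol.
Chair II (nitro equatorial, ethynyl axial, cyano equatorial): E = 0.52 kcal/mol.
Chair II is the more stable (lower-energy) conformer, and in that chair the cyano group is equatorial.

equatorial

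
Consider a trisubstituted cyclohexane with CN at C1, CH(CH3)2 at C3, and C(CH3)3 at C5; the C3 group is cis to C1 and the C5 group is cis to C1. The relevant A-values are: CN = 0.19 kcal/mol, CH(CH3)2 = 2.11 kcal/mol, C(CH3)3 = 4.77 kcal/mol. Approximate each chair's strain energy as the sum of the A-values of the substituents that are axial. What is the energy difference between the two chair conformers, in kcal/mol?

Chair I (cyano axial, isopropyl axial, tert-butyl axial): E = 7.07 kcal/mol.
Chair II (cyano equatorial, isopropyl equatorial, tert-butyl equatorial): E = 0.00 kcal/mol.
ΔE = 7.07 − 0.00 = 7.07 kcal/mol; chair II is more stable.

7.07 kcal/mol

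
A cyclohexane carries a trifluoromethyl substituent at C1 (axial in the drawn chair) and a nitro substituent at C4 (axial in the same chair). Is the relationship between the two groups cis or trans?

C1 and C4 have opposite parity, so their axial bonds point in opposite directions.
With opposite-parity carbons, two substituents on the same face are one axial and one equatorial; opposite faces give both axial or both equatorial.
Here the groups are axial/axial → opposite face → trans.

trans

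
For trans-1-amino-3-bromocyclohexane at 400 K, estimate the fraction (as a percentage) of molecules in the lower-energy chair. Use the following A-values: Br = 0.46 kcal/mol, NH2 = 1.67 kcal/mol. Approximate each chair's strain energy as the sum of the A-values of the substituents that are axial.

C1 and C3 have the same parity, so for the trans isomer the two substituents are one axial and one equatorial in each chair.
Chair I (bromo axial, amino equatorial): E = 0.46 kcal/mol; chair II (bromo equatorial, amino axial): E = 1.67 kcal/mol.
ΔG = 1.21 kcal/mol between the two chairs.
K = exp(ΔG/RT) with R = 1.987×10⁻³ kcal mol⁻¹ K⁻¹ and T = 400 K gives K ≈ 4.58.
Fraction in the lower-energy chair = K/(K+1) = 82.1%.

82.1%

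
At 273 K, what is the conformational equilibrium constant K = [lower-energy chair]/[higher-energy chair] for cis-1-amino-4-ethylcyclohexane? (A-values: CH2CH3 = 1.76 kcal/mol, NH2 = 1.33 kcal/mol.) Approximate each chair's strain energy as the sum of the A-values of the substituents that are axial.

C1 and C4 have opposite parity, so for the cis isomer the two substituents are one axial and one equatorial in each chair.
Chair I (ethyl axial, amino equatorial): E = 1.76 kcal/mol; chair II (ethyl equatorial, amino axial): E = 1.33 kcal/mol.
ΔG = 0.43 kcal/mol between the two chairs.
K = exp(ΔG/RT) with R = 1.987×10⁻³ kcal mol⁻¹ K⁻¹ and T = 273 K gives K ≈ 2.21.

K ≈ 2.21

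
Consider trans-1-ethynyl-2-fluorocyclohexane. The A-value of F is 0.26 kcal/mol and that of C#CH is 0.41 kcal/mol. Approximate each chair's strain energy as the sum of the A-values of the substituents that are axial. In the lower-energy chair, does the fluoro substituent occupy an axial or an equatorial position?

C1 and C2 have opposite parity, so for the trans isomer the two substituents are e,e in one chair and a,a in the other.
Chair I (fluoro axial, ethynyl axial): E = 0.67 kcal/mol.
Chair II (fluoro equatorial, ethynyl equatorial): E = 0.00 kcal/mol.
Chair II is the more stable (lower-energy) conformer, and in that chair the fluoro group is equatorial.

equatorial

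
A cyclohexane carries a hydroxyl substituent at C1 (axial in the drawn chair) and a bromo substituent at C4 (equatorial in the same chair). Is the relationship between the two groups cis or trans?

C1 and C4 have opposite parity, so their axial bonds point in opposite directions.
With opposite-parity carbons, two substituents on the same face are one axial and one equatorial; opposite faces give both axial or both equatorial.
Here the groups are axial/equatorial → same face → cis.

cis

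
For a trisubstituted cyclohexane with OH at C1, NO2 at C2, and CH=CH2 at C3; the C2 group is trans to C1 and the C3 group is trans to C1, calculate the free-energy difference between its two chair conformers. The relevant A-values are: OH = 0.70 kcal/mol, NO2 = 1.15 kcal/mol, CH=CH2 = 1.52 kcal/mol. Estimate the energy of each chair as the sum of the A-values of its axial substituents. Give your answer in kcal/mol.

Chair I (hydroxyl axial, nitro axial, vinyl equatorial): E = 1.85 kcal/mol.
Chair II (hydroxyl equatorial, nitro equatorial, vinyl axial): E = 1.52 kcal/mol.
ΔE = 1.85 − 1.52 = 0.33 kcal/mol; chair II is more stable.

0.33 kcal/mol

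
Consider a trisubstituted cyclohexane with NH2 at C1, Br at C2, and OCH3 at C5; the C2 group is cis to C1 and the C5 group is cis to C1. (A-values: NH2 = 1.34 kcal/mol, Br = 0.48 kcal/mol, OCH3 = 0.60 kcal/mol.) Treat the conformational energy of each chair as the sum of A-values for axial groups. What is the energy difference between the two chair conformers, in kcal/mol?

1.46 kcal/mol

Chair I (amino axial, bromo equatorial, methoxy axial): E = 1.94 kcal/mol.
Chair II (amino equatorial, bromo axial, methoxy equatorial): E = 0.48 kcal/mol.
ΔE = 1.94 − 0.48 = 1.46 kcal/mol; chair II is more stable.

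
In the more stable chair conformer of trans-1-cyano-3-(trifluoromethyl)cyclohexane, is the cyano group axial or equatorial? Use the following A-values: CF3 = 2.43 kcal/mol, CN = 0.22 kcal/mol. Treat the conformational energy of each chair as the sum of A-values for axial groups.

C1 and C3 have the same parity, so for the trans isomer the two substituents are one axial and one equatorial in each chair.
Chair I (trifluoromethyl axial, cyano equatorial): E = 2.43 kcal/mol.
Chair II (trifluoromethyl equatorial, cyano axial): E = 0.22 kcal/mol.
Chair II is the more stable (lower-energy) conformer, and in that chair the cyano group is axial.

axial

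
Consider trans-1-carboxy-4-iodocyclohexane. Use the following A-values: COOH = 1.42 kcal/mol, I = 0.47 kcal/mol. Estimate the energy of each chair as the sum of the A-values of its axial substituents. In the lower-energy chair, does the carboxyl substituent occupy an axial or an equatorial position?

C1 and C4 have opposite parity, so for the trans isomer the two substituents are e,e in one chair and a,a in the other.
Chair I (carboxyl axial, iodo axial): E = 1.89 kcal/mol.
Chair II (carboxyl equatorial, iodo equatorial): E = 0.00 kcal/mol.
Chair II is the more stable (lower-energy) conformer, and in that chair the carboxyl group is equatorial.

equatorial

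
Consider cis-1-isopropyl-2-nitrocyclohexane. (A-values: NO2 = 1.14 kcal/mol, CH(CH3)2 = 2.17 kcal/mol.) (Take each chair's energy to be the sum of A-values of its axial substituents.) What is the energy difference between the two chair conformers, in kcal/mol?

C1 and C2 have opposite parity, so for the cis isomer the two substituents are one axial and one equatorial in each chair.
Chair I (nitro axial, isopropyl equatorial): E = 1.14 kcal/mol.
Chair II (nitro equatorial, isopropyl axial): E = 2.17 kcal/mol.
ΔE = 2.17 − 1.14 = 1.03 kcal/mol; chair I is more stable.

1.03 kcal/mol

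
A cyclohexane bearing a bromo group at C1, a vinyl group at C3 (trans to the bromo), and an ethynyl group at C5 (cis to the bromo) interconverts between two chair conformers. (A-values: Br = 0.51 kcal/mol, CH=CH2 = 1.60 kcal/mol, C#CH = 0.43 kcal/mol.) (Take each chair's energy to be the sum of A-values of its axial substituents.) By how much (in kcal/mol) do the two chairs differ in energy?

Chair I (bromo axial, vinyl equatorial, ethynyl axial): E = 0.94 kcal/mol.
Chair II (bromo equatorial, vinyl axial, ethynyl equatorial): E = 1.60 kcal/mol.
ΔE = 1.60 − 0.94 = 0.66 kcal/mol; chair I is more stable.

0.66 kcal/mol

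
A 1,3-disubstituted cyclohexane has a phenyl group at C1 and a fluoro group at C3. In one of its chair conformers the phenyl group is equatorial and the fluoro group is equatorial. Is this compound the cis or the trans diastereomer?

cis

C1 and C3 have the same parity, so their axial bonds point in the same direction.
With same-parity carbons, two substituents on the same face are both axial or both equatorial; opposite faces give one of each.
Here the groups are equatorial/equatorial → same face → cis.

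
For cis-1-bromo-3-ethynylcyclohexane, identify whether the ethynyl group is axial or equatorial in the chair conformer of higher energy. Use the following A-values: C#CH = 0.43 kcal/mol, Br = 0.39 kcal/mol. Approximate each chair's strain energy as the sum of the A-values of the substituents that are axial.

C1 and C3 have the same parity, so for the cis isomer the two substituents are e,e in one chair and a,a in the other.
Chair I (ethynyl axial, bromo axial): E = 0.82 kcal/mol.
Chair II (ethynyl equatorial, bromo equatorial): E = 0.00 kcal/mol.
Chair I is the less stable (higher-energy) conformer, and in that chair the ethynyl group is axial.

axial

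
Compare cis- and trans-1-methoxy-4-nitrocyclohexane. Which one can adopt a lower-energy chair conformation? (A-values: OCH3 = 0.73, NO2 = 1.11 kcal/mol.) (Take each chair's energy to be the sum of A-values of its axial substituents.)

trans

At 1,4 positions (parity opposite): cis → (a,e or e,a); trans → (e,e or a,a).
Best chair for cis: E = 0.73 kcal/mol; best chair for trans: E = 0.00 kcal/mol.
The trans isomer is lower by 0.73 kcal/mol.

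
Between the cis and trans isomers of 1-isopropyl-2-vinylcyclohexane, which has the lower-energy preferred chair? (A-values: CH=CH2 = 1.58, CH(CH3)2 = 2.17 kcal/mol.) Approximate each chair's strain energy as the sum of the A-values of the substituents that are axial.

At 1,2 positions (parity opposite): cis → (a,e or e,a); trans → (e,e or a,a).
Best chair for cis: E = 1.58 kcal/mol; best chair for trans: E = 0.00 kcal/mol.
The trans isomer is lower by 1.58 kcal/mol.

trans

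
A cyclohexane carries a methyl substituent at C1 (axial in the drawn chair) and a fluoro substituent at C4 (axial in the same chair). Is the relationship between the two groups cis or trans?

C1 and C4 have opposite parity, so their axial bonds point in opposite directions.
With opposite-parity carbons, two substituents on the same face are one axial and one equatorial; opposite faces give both axial or both equatorial.
Here the groups are axial/axial → opposite face → trans.

trans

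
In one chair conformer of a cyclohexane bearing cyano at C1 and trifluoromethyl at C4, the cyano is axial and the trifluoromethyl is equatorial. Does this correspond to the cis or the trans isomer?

C1 and C4 have opposite parity, so their axial bonds point in opposite directions.
With opposite-parity carbons, two substituents on the same face are one axial and one equatorial; opposite faces give both axial or both equatorial.
Here the groups are axial/equatorial → same face → cis.

cis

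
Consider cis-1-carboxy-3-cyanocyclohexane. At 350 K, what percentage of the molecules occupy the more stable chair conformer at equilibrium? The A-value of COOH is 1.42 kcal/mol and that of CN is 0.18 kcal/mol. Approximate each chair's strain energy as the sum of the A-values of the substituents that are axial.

90.9%

C1 and C3 have the same parity, so for the cis isomer the two substituents are e,e in one chair and a,a in the other.
Chair I (carboxyl axial, cyano axial): E = 1.60 kcal/mol; chair II (carboxyl equatorial, cyano equatorial): E = 0.00 kcal/mol.
ΔG = 1.60 kcal/mol between the two chairs.
K = exp(ΔG/RT) with R = 1.987×10⁻³ kcal mol⁻¹ K⁻¹ and T = 350 K gives K ≈ 9.98.
Fraction in the lower-energy chair = K/(K+1) = 90.9%.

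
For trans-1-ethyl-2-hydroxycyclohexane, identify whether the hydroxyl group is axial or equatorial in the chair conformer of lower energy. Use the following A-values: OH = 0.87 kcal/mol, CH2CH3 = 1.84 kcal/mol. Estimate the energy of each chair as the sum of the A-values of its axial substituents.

equatorial

C1 and C2 have opposite parity, so for the trans isomer the two substituents are e,e in one chair and a,a in the other.
Chair I (hydroxyl axial, ethyl axial): E = 2.71 kcal/mol.
Chair II (hydroxyl equatorial, ethyl equatorial): E = 0.00 kcal/mol.
Chair II is the more stable (lower-energy) conformer, and in that chair the hydroxyl group is equatorial.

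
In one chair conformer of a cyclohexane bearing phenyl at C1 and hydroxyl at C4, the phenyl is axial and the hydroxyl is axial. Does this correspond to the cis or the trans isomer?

C1 and C4 have opposite parity, so their axial bonds point in opposite directions.
With opposite-parity carbons, two substituents on the same face are one axial and one equatorial; opposite faces give both axial or both equatorial.
Here the groups are axial/axial → opposite face → trans.

trans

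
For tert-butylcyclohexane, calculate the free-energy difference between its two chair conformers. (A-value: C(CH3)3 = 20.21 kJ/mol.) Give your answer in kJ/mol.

20.21 kJ/mol

A monosubstituted cyclohexane has one chair with the tert-butyl group axial (E = A = 20.21 kJ/mol) and one with it equatorial (E = 0).
ΔE = 20.21 − 0 = 20.21 kJ/mol.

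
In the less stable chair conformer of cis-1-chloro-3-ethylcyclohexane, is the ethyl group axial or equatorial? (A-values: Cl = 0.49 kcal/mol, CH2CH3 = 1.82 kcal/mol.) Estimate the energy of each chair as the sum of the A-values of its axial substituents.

C1 and C3 have the same parity, so for the cis isomer the two substituents are e,e in one chair and a,a in the other.
Chair I (chloro axial, ethyl axial): E = 2.31 kcal/mol.
Chair II (chloro equatorial, ethyl equatorial): E = 0.00 kcal/mol.
Chair I is the less stable (higher-energy) conformer, and in that chair the ethyl group is axial.

axial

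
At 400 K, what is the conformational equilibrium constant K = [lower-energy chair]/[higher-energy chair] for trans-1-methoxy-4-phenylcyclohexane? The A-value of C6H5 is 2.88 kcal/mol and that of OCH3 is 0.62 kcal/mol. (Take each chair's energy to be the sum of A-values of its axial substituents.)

K ≈ 81.7

C1 and C4 have opposite parity, so for the trans isomer the two substituents are e,e in one chair and a,a in the other.
Chair I (phenyl axial, methoxy axial): E = 3.50 kcal/mol; chair II (phenyl equatorial, methoxy equatorial): E = 0.00 kcal/mol.
ΔG = 3.50 kcal/mol between the two chairs.
K = exp(ΔG/RT) with R = 1.987×10⁻³ kcal mol⁻¹ K⁻¹ and T = 400 K gives K ≈ 81.7.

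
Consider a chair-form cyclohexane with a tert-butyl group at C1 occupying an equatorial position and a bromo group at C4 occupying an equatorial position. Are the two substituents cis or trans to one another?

trans

C1 and C4 have opposite parity, so their axial bonds point in opposite directions.
With opposite-parity carbons, two substituents on the same face are one axial and one equatorial; opposite faces give both axial or both equatorial.
Here the groups are equatorial/equatorial → opposite face → trans.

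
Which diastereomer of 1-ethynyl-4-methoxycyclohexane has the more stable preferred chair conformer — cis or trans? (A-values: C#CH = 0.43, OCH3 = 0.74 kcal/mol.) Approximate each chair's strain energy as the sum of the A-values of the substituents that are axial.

trans

At 1,4 positions (parity opposite): cis → (a,e or e,a); trans → (e,e or a,a).
Best chair for cis: E = 0.43 kcal/mol; best chair for trans: E = 0.00 kcal/mol.
The trans isomer is lower by 0.43 kcal/mol.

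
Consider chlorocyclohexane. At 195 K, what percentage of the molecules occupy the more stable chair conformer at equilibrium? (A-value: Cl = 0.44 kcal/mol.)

One chair has the chloro group axial (E = 0.44 kcal/mol) and the other has it equatorial (E = 0).
ΔG = 0.44 kcal/mol between the two chairs.
K = exp(ΔG/RT) with R = 1.987×10⁻³ kcal mol⁻¹ K⁻¹ and T = 195 K gives K ≈ 3.11.
Fraction in the lower-energy chair = K/(K+1) = 75.7%.

75.7%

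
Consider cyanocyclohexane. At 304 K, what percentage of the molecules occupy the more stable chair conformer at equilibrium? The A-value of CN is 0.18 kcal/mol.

57.4%

One chair has the cyano group axial (E = 0.18 kcal/mol) and the other has it equatorial (E = 0).
ΔG = 0.18 kcal/mol between the two chairs.
K = exp(ΔG/RT) with R = 1.987×10⁻³ kcal mol⁻¹ K⁻¹ and T = 304 K gives K ≈ 1.35.
Fraction in the lower-energy chair = K/(K+1) = 57.4%.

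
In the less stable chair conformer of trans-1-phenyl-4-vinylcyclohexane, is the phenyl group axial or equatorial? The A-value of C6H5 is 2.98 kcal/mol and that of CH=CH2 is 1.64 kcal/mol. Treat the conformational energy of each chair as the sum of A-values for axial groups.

axial

C1 and C4 have opposite parity, so for the trans isomer the two substituents are e,e in one chair and a,a in the other.
Chair I (phenyl axial, vinyl axial): E = 4.62 kcal/mol.
Chair II (phenyl equatorial, vinyl equatorial): E = 0.00 kcal/mol.
Chair I is the less stable (higher-energy) conformer, and in that chair the phenyl group is axial.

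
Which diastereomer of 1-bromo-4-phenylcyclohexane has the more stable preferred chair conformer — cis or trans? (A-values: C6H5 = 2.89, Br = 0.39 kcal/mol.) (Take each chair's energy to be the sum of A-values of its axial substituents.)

trans

At 1,4 positions (parity opposite): cis → (a,e or e,a); trans → (e,e or a,a).
Best chair for cis: E = 0.39 kcal/mol; best chair for trans: E = 0.00 kcal/mol.
The trans isomer is lower by 0.39 kcal/mol.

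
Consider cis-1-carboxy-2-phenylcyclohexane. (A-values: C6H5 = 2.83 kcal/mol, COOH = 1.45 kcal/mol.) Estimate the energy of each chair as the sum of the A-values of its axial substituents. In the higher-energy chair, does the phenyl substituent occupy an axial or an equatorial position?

C1 and C2 have opposite parity, so for the cis isomer the two substituents are one axial and one equatorial in each chair.
Chair I (phenyl axial, carboxyl equatorial): E = 2.83 kcal/mol.
Chair II (phenyl equatorial, carboxyl axial): E = 1.45 kcal/mol.
Chair I is the less stable (higher-energy) conformer, and in that chair the phenyl group is axial.

axial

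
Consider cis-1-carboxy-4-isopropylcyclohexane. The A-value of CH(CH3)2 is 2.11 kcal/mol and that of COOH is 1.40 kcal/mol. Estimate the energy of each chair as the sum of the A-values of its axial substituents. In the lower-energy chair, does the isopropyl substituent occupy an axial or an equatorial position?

equatorial

C1 and C4 have opposite parity, so for the cis isomer the two substituents are one axial and one equatorial in each chair.
Chair I (isopropyl axial, carboxyl equatorial): E = 2.11 kcal/mol.
Chair II (isopropyl equatorial, carboxyl axial): E = 1.40 kcal/mol.
Chair II is the more stable (lower-energy) conformer, and in that chair the isopropyl group is equatorial.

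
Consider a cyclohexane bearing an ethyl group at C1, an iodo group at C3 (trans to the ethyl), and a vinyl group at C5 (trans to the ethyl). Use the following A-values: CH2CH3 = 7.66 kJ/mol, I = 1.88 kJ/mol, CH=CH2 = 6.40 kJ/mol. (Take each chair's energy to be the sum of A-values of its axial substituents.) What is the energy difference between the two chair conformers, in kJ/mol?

Chair I (ethyl axial, iodo equatorial, vinyl equatorial): E = 7.66 kJ/mol.
Chair II (ethyl equatorial, iodo axial, vinyl axial): E = 8.28 kJ/mol.
ΔE = 8.28 − 7.66 = 0.62 kJ/mol; chair I is more stable.

0.62 kJ/mol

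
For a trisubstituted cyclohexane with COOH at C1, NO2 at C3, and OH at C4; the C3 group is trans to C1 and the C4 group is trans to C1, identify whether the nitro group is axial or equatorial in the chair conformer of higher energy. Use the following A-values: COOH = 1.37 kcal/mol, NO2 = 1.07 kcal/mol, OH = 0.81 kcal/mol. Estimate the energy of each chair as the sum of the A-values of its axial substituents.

Chair I (carboxyl axial, nitro equatorial, hydroxyl axial): E = 2.18 kcal/mol.
Chair II (carboxyl equatorial, nitro axial, hydroxyl equatorial): E = 1.07 kcal/mol.
Chair I is the less stable (higher-energy) conformer, and in that chair the nitro group is equatorial.

equatorial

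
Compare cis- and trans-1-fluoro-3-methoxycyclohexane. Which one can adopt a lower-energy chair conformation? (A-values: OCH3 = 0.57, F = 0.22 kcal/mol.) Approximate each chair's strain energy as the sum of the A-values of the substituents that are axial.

At 1,3 positions (parity same): cis → (e,e or a,a); trans → (a,e or e,a).
Best chair for cis: E = 0.00 kcal/mol; best chair for trans: E = 0.22 kcal/mol.
The cis isomer is lower by 0.22 kcal/mol.

cis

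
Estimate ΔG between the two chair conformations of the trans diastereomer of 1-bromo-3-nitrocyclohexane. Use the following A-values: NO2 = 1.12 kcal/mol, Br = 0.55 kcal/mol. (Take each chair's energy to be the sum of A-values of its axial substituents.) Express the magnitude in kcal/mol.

C1 and C3 have the same parity, so for the trans isomer the two substituents are one axial and one equatorial in each chair.
Chair I (nitro axial, bromo equatorial): E = 1.12 kcal/mol.
Chair II (nitro equatorial, bromo axial): E = 0.55 kcal/mol.
ΔE = 1.12 − 0.55 = 0.57 kcal/mol; chair II is more stable.

0.57 kcal/mol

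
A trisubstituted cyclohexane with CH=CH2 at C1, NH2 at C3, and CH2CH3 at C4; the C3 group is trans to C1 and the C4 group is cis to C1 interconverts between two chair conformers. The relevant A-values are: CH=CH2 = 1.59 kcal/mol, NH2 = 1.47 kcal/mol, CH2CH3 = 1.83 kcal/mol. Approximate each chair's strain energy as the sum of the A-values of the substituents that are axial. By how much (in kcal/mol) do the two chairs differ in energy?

Chair I (vinyl axial, amino equatorial, ethyl equatorial): E = 1.59 kcal/mol.
Chair II (vinyl equatorial, amino axial, ethyl axial): E = 3.30 kcal/mol.
ΔE = 3.30 − 1.59 = 1.71 kcal/mol; chair I is more stable.

1.71 kcal/mol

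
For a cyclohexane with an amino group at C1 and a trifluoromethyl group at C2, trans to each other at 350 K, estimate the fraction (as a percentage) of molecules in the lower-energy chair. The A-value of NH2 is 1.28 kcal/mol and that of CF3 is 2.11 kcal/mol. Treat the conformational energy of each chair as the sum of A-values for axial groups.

99.2%

C1 and C2 have opposite parity, so for the trans isomer the two substituents are e,e in one chair and a,a in the other.
Chair I (amino axial, trifluoromethyl axial): E = 3.39 kcal/mol; chair II (amino equatorial, trifluoromethyl equatorial): E = 0.00 kcal/mol.
ΔG = 3.39 kcal/mol between the two chairs.
K = exp(ΔG/RT) with R = 1.987×10⁻³ kcal mol⁻¹ K⁻¹ and T = 350 K gives K ≈ 131.
Fraction in the lower-energy chair = K/(K+1) = 99.2%.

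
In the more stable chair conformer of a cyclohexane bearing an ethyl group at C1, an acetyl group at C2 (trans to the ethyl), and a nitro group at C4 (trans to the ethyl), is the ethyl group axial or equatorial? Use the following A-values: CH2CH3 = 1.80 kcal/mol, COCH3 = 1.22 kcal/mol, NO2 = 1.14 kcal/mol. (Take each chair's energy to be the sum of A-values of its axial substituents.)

Chair I (ethyl axial, acetyl axial, nitro axial): E = 4.16 kcal/mol.
Chair II (ethyl equatorial, acetyl equatorial, nitro equatorial): E = 0.00 kcal/mol.
Chair II is the more stable (lower-energy) conformer, and in that chair the ethyl group is equatorial.

equatorial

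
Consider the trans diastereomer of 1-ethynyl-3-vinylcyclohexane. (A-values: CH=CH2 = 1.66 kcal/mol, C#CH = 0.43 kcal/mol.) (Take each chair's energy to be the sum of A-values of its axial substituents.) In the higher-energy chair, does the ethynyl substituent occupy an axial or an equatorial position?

equatorial

C1 and C3 have the same parity, so for the trans isomer the two substituents are one axial and one equatorial in each chair.
Chair I (vinyl axial, ethynyl equatorial): E = 1.66 kcal/mol.
Chair II (vinyl equatorial, ethynyl axial): E = 0.43 kcal/mol.
Chair I is the less stable (higher-energy) conformer, and in that chair the ethynyl group is equatorial.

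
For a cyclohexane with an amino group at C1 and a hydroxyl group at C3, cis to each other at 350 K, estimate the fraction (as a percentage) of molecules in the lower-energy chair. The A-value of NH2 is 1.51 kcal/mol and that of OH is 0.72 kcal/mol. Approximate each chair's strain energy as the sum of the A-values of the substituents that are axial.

96.1%

C1 and C3 have the same parity, so for the cis isomer the two substituents are e,e in one chair and a,a in the other.
Chair I (amino axial, hydroxyl axial): E = 2.23 kcal/mol; chair II (amino equatorial, hydroxyl equatorial): E = 0.00 kcal/mol.
ΔG = 2.23 kcal/mol between the two chairs.
K = exp(ΔG/RT) with R = 1.987×10⁻³ kcal mol⁻¹ K⁻¹ and T = 350 K gives K ≈ 24.7.
Fraction in the lower-energy chair = K/(K+1) = 96.1%.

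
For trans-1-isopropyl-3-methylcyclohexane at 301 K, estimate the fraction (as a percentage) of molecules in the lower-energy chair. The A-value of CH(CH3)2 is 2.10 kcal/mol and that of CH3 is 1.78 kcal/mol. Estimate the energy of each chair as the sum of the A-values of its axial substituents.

C1 and C3 have the same parity, so for the trans isomer the two substituents are one axial and one equatorial in each chair.
Chair I (isopropyl axial, methyl equatorial): E = 2.10 kcal/mol; chair II (isopropyl equatorial, methyl axial): E = 1.78 kcal/mol.
ΔG = 0.32 kcal/mol between the two chairs.
K = exp(ΔG/RT) with R = 1.987×10⁻³ kcal mol⁻¹ K⁻¹ and T = 301 K gives K ≈ 1.71.
Fraction in the lower-energy chair = K/(K+1) = 63.1%.

63.1%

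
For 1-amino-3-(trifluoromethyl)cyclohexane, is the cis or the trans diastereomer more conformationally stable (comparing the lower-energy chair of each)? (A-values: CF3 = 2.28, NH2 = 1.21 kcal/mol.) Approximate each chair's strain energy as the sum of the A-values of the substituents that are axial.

cis

At 1,3 positions (parity same): cis → (e,e or a,a); trans → (a,e or e,a).
Best chair for cis: E = 0.00 kcal/mol; best chair for trans: E = 1.21 kcal/mol.
The cis isomer is lower by 1.21 kcal/mol.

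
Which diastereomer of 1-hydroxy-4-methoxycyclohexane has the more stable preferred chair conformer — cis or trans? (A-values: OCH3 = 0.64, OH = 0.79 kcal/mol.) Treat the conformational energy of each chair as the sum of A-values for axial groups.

At 1,4 positions (parity opposite): cis → (a,e or e,a); trans → (e,e or a,a).
Best chair for cis: E = 0.64 kcal/mol; best chair for trans: E = 0.00 kcal/mol.
The trans isomer is lower by 0.64 kcal/mol.

trans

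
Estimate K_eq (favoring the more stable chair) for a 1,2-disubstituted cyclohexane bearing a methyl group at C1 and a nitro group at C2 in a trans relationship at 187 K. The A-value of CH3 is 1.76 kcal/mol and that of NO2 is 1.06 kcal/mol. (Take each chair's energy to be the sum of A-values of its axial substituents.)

C1 and C2 have opposite parity, so for the trans isomer the two substituents are e,e in one chair and a,a in the other.
Chair I (methyl axial, nitro axial): E = 2.82 kcal/mol; chair II (methyl equatorial, nitro equatorial): E = 0.00 kcal/mol.
ΔG = 2.82 kcal/mol between the two chairs.
K = exp(ΔG/RT) with R = 1.987×10⁻³ kcal mol⁻¹ K⁻¹ and T = 187 K gives K ≈ 1.98e+03.

K ≈ 1977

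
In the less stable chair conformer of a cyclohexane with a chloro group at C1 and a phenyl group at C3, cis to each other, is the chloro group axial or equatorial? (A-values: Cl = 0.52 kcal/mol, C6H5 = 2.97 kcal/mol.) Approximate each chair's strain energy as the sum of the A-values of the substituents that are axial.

axial

C1 and C3 have the same parity, so for the cis isomer the two substituents are e,e in one chair and a,a in the other.
Chair I (chloro axial, phenyl axial): E = 3.49 kcal/mol.
Chair II (chloro equatorial, phenyl equatorial): E = 0.00 kcal/mol.
Chair I is the less stable (higher-energy) conformer, and in that chair the chloro group is axial.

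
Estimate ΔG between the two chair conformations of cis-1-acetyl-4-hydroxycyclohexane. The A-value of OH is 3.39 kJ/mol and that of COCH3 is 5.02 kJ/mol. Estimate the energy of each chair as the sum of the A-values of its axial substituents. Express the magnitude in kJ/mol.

C1 and C4 have opposite parity, so for the cis isomer the two substituents are one axial and one equatorial in each chair.
Chair I (hydroxyl axial, acetyl equatorial): E = 3.39 kJ/mol.
Chair II (hydroxyl equatorial, acetyl axial): E = 5.02 kJ/mol.
ΔE = 5.02 − 3.39 = 1.63 kJ/mol; chair I is more stable.

1.63 kJ/mol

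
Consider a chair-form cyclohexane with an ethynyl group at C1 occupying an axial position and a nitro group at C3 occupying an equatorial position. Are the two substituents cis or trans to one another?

C1 and C3 have the same parity, so their axial bonds point in the same direction.
With same-parity carbons, two substituents on the same face are both axial or both equatorial; opposite faces give one of each.
Here the groups are axial/equatorial → opposite face → trans.

trans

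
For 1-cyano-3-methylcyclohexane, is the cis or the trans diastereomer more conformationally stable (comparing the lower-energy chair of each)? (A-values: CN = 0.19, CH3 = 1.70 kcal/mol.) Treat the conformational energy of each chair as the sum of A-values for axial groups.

cis

At 1,3 positions (parity same): cis → (e,e or a,a); trans → (a,e or e,a).
Best chair for cis: E = 0.00 kcal/mol; best chair for trans: E = 0.19 kcal/mol.
The cis isomer is lower by 0.19 kcal/mol.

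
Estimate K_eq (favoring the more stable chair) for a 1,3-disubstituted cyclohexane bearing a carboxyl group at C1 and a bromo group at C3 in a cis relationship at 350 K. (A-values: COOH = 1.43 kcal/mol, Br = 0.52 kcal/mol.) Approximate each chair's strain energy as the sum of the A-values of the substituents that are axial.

K ≈ 16.5

C1 and C3 have the same parity, so for the cis isomer the two substituents are e,e in one chair and a,a in the other.
Chair I (carboxyl axial, bromo axial): E = 1.95 kcal/mol; chair II (carboxyl equatorial, bromo equatorial): E = 0.00 kcal/mol.
ΔG = 1.95 kcal/mol between the two chairs.
K = exp(ΔG/RT) with R = 1.987×10⁻³ kcal mol⁻¹ K⁻¹ and T = 350 K gives K ≈ 16.5.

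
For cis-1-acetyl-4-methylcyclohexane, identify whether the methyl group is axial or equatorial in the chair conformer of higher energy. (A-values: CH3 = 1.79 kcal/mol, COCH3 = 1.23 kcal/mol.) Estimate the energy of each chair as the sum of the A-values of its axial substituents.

axial

C1 and C4 have opposite parity, so for the cis isomer the two substituents are one axial and one equatorial in each chair.
Chair I (methyl axial, acetyl equatorial): E = 1.79 kcal/mol.
Chair II (methyl equatorial, acetyl axial): E = 1.23 kcal/mol.
Chair I is the less stable (higher-energy) conformer, and in that chair the methyl group is axial.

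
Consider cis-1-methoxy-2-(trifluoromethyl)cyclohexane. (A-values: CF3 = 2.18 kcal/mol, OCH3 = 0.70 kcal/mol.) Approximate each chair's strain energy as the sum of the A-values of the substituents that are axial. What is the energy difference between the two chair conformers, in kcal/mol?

1.48 kcal/mol

C1 and C2 have opposite parity, so for the cis isomer the two substituents are one axial and one equatorial in each chair.
Chair I (trifluoromethyl axial, methoxy equatorial): E = 2.18 kcal/mol.
Chair II (trifluoromethyl equatorial, methoxy axial): E = 0.70 kcal/mol.
ΔE = 2.18 − 0.70 = 1.48 kcal/mol; chair II is more stable.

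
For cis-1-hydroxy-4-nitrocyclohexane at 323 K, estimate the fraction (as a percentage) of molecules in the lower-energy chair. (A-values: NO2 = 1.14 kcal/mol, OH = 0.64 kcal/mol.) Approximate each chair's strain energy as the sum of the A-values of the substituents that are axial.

C1 and C4 have opposite parity, so for the cis isomer the two substituents are one axial and one equatorial in each chair.
Chair I (nitro axial, hydroxyl equatorial): E = 1.14 kcal/mol; chair II (nitro equatorial, hydroxyl axial): E = 0.64 kcal/mol.
ΔG = 0.50 kcal/mol between the two chairs.
K = exp(ΔG/RT) with R = 1.987×10⁻³ kcal mol⁻¹ K⁻¹ and T = 323 K gives K ≈ 2.18.
Fraction in the lower-energy chair = K/(K+1) = 68.5%.

68.5%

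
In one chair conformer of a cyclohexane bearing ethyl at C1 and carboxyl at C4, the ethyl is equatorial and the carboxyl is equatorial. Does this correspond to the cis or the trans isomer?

trans

C1 and C4 have opposite parity, so their axial bonds point in opposite directions.
With opposite-parity carbons, two substituents on the same face are one axial and one equatorial; opposite faces give both axial or both equatorial.
Here the groups are equatorial/equatorial → opposite face → trans.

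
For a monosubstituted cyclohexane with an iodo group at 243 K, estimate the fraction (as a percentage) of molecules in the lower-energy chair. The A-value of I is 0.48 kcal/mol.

One chair has the iodo group axial (E = 0.48 kcal/mol) and the other has it equatorial (E = 0).
ΔG = 0.48 kcal/mol between the two chairs.
K = exp(ΔG/RT) with R = 1.987×10⁻³ kcal mol⁻¹ K⁻¹ and T = 243 K gives K ≈ 2.7.
Fraction in the lower-energy chair = K/(K+1) = 73.0%.

73.0%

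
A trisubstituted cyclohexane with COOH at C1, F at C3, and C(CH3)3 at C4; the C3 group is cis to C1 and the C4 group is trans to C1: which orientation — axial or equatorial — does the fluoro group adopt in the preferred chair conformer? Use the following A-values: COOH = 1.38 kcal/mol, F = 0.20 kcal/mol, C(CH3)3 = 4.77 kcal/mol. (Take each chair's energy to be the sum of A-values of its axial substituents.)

Chair I (carboxyl axial, fluoro axial, tert-butyl axial): E = 6.35 kcal/mol.
Chair II (carboxyl equatorial, fluoro equatorial, tert-butyl equatorial): E = 0.00 kcal/mol.
Chair II is the more stable (lower-energy) conformer, and in that chair the fluoro group is equatorial.

equatorial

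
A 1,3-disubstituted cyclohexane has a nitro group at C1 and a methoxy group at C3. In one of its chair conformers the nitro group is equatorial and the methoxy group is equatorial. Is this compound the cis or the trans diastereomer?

C1 and C3 have the same parity, so their axial bonds point in the same direction.
With same-parity carbons, two substituents on the same face are both axial or both equatorial; opposite faces give one of each.
Here the groups are equatorial/equatorial → same face → cis.

cis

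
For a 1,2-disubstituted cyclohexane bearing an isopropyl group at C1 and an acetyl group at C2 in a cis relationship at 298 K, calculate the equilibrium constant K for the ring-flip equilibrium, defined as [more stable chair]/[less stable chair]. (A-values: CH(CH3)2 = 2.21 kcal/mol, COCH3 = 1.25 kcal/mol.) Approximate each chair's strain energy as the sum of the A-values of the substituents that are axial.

K ≈ 5.06

C1 and C2 have opposite parity, so for the cis isomer the two substituents are one axial and one equatorial in each chair.
Chair I (isopropyl axial, acetyl equatorial): E = 2.21 kcal/mol; chair II (isopropyl equatorial, acetyl axial): E = 1.25 kcal/mol.
ΔG = 0.96 kcal/mol between the two chairs.
K = exp(ΔG/RT) with R = 1.987×10⁻³ kcal mol⁻¹ K⁻¹ and T = 298 K gives K ≈ 5.06.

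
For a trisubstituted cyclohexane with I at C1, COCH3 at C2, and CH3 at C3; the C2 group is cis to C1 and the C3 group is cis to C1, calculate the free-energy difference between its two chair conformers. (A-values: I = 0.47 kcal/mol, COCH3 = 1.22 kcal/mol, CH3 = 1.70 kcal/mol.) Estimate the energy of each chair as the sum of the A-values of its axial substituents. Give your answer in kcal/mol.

Chair I (iodo axial, acetyl equatorial, methyl axial): E = 2.17 kcal/mol.
Chair II (iodo equatorial, acetyl axial, methyl equatorial): E = 1.22 kcal/mol.
ΔE = 2.17 − 1.22 = 0.95 kcal/mol; chair II is more stable.

0.95 kcal/mol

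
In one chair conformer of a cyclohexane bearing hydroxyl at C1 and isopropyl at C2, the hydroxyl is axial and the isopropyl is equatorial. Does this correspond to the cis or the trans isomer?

cis

C1 and C2 have opposite parity, so their axial bonds point in opposite directions.
With opposite-parity carbons, two substituents on the same face are one axial and one equatorial; opposite faces give both axial or both equatorial.
Here the groups are axial/equatorial → same face → cis.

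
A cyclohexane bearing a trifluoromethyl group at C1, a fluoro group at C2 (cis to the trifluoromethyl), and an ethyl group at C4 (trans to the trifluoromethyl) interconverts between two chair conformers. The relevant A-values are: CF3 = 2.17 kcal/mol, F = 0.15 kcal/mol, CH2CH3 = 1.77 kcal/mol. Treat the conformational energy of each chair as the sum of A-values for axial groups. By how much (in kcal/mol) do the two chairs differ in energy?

3.79 kcal/mol

Chair I (trifluoromethyl axial, fluoro equatorial, ethyl axial): E = 3.94 kcal/mol.
Chair II (trifluoromethyl equatorial, fluoro axial, ethyl equatorial): E = 0.15 kcal/mol.
ΔE = 3.94 − 0.15 = 3.79 kcal/mol; chair II is more stable.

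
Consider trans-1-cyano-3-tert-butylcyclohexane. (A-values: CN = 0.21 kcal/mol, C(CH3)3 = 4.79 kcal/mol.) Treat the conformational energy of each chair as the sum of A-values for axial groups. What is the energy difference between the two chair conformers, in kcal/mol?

4.58 kcal/mol

C1 and C3 have the same parity, so for the trans isomer the two substituents are one axial and one equatorial in each chair.
Chair I (cyano axial, tert-butyl equatorial): E = 0.21 kcal/mol.
Chair II (cyano equatorial, tert-butyl axial): E = 4.79 kcal/mol.
ΔE = 4.79 − 0.21 = 4.58 kcal/mol; chair I is more stable.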